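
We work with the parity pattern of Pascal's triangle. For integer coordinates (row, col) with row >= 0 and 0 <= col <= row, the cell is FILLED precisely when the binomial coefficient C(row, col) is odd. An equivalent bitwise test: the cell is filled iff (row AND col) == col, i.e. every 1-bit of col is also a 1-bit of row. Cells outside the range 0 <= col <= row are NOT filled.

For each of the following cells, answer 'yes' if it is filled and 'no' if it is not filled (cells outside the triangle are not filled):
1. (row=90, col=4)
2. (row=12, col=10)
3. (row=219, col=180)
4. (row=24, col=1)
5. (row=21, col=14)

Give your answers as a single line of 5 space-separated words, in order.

Answer: no no no no no

Derivation:
(90,4): row=0b1011010, col=0b100, row AND col = 0b0 = 0; 0 != 4 -> empty
(12,10): row=0b1100, col=0b1010, row AND col = 0b1000 = 8; 8 != 10 -> empty
(219,180): row=0b11011011, col=0b10110100, row AND col = 0b10010000 = 144; 144 != 180 -> empty
(24,1): row=0b11000, col=0b1, row AND col = 0b0 = 0; 0 != 1 -> empty
(21,14): row=0b10101, col=0b1110, row AND col = 0b100 = 4; 4 != 14 -> empty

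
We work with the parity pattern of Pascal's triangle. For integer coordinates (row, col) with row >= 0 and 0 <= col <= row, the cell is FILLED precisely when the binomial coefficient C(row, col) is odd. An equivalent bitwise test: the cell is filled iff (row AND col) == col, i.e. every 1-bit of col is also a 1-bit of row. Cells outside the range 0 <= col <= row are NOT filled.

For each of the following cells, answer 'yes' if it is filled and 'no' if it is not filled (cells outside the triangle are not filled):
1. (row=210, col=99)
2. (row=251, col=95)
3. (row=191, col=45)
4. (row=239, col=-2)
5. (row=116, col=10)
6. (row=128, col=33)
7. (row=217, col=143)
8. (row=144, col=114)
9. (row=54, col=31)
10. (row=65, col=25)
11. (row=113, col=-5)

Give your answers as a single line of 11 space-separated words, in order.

Answer: no no yes no no no no no no no no

Derivation:
(210,99): row=0b11010010, col=0b1100011, row AND col = 0b1000010 = 66; 66 != 99 -> empty
(251,95): row=0b11111011, col=0b1011111, row AND col = 0b1011011 = 91; 91 != 95 -> empty
(191,45): row=0b10111111, col=0b101101, row AND col = 0b101101 = 45; 45 == 45 -> filled
(239,-2): col outside [0, 239] -> not filled
(116,10): row=0b1110100, col=0b1010, row AND col = 0b0 = 0; 0 != 10 -> empty
(128,33): row=0b10000000, col=0b100001, row AND col = 0b0 = 0; 0 != 33 -> empty
(217,143): row=0b11011001, col=0b10001111, row AND col = 0b10001001 = 137; 137 != 143 -> empty
(144,114): row=0b10010000, col=0b1110010, row AND col = 0b10000 = 16; 16 != 114 -> empty
(54,31): row=0b110110, col=0b11111, row AND col = 0b10110 = 22; 22 != 31 -> empty
(65,25): row=0b1000001, col=0b11001, row AND col = 0b1 = 1; 1 != 25 -> empty
(113,-5): col outside [0, 113] -> not filled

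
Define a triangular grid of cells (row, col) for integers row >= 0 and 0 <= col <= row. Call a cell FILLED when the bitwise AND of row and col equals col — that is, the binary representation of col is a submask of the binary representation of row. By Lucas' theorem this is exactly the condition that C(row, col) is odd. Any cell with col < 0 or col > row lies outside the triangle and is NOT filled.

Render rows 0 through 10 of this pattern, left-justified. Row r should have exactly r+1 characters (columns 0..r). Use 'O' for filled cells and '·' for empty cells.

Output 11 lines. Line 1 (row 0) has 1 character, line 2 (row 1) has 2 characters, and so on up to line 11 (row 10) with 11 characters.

r0=0: O
r1=1: OO
r2=10: O·O
r3=11: OOOO
r4=100: O···O
r5=101: OO··OO
r6=110: O·O·O·O
r7=111: OOOOOOOO
r8=1000: O·······O
r9=1001: OO······OO
r10=1010: O·O·····O·O

Answer: O
OO
O·O
OOOO
O···O
OO··OO
O·O·O·O
OOOOOOOO
O·······O
OO······OO
O·O·····O·O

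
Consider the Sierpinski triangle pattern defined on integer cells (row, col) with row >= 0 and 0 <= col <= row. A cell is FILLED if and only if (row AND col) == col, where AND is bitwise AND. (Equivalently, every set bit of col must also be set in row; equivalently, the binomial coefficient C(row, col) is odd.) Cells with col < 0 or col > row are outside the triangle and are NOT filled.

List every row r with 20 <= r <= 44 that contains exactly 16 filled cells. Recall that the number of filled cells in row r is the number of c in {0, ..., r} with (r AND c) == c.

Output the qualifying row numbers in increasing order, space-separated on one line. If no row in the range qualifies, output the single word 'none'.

Row r has 2^popcount(r) filled cells, so we need popcount(r) = log2(16) = 4.
Scan r = 20..44 and keep those with exactly 4 one-bits:
r=20=10100 popcount=2 -> skip
r=21=10101 popcount=3 -> skip
r=22=10110 popcount=3 -> skip
r=23=10111 popcount=4 -> KEEP
r=24=11000 popcount=2 -> skip
r=25=11001 popcount=3 -> skip
r=26=11010 popcount=3 -> skip
r=27=11011 popcount=4 -> KEEP
r=28=11100 popcount=3 -> skip
r=29=11101 popcount=4 -> KEEP
r=30=11110 popcount=4 -> KEEP
r=31=11111 popcount=5 -> skip
r=32=100000 popcount=1 -> skip
r=33=100001 popcount=2 -> skip
r=34=100010 popcount=2 -> skip
r=35=100011 popcount=3 -> skip
r=36=100100 popcount=2 -> skip
r=37=100101 popcount=3 -> skip
r=38=100110 popcount=3 -> skip
r=39=100111 popcount=4 -> KEEP
r=40=101000 popcount=2 -> skip
r=41=101001 popcount=3 -> skip
r=42=101010 popcount=3 -> skip
r=43=101011 popcount=4 -> KEEP
r=44=101100 popcount=3 -> skip
Kept rows: 23 27 29 30 39 43

Answer: 23 27 29 30 39 43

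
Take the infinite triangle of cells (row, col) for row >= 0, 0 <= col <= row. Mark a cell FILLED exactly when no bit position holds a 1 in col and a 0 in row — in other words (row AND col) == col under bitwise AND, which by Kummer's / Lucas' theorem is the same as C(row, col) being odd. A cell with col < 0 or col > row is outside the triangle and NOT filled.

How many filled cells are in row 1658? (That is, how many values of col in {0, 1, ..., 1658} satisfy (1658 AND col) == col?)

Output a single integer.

1658 in binary = 11001111010
popcount(1658) = number of 1-bits in 11001111010 = 7
A col c satisfies (1658 AND c) == c iff every set bit of c is also set in 1658; each of the 7 set bits of 1658 can independently be on or off in c.
count = 2^7 = 128

Answer: 128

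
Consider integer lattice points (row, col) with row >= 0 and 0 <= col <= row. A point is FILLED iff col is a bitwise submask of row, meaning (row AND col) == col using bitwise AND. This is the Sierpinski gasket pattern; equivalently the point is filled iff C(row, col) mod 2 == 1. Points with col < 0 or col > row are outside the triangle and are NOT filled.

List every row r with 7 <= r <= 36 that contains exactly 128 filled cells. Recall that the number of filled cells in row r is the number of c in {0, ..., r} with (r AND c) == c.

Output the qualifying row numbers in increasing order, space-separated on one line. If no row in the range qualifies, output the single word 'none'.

Row r has 2^popcount(r) filled cells, so we need popcount(r) = log2(128) = 7.
Scan r = 7..36 and keep those with exactly 7 one-bits:
r=7=111 popcount=3 -> skip
r=8=1000 popcount=1 -> skip
r=9=1001 popcount=2 -> skip
r=10=1010 popcount=2 -> skip
r=11=1011 popcount=3 -> skip
r=12=1100 popcount=2 -> skip
r=13=1101 popcount=3 -> skip
r=14=1110 popcount=3 -> skip
r=15=1111 popcount=4 -> skip
r=16=10000 popcount=1 -> skip
r=17=10001 popcount=2 -> skip
r=18=10010 popcount=2 -> skip
r=19=10011 popcount=3 -> skip
r=20=10100 popcount=2 -> skip
r=21=10101 popcount=3 -> skip
r=22=10110 popcount=3 -> skip
r=23=10111 popcount=4 -> skip
r=24=11000 popcount=2 -> skip
r=25=11001 popcount=3 -> skip
r=26=11010 popcount=3 -> skip
r=27=11011 popcount=4 -> skip
r=28=11100 popcount=3 -> skip
r=29=11101 popcount=4 -> skip
r=30=11110 popcount=4 -> skip
r=31=11111 popcount=5 -> skip
r=32=100000 popcount=1 -> skip
r=33=100001 popcount=2 -> skip
r=34=100010 popcount=2 -> skip
r=35=100011 popcount=3 -> skip
r=36=100100 popcount=2 -> skip
Kept rows: none

Answer: none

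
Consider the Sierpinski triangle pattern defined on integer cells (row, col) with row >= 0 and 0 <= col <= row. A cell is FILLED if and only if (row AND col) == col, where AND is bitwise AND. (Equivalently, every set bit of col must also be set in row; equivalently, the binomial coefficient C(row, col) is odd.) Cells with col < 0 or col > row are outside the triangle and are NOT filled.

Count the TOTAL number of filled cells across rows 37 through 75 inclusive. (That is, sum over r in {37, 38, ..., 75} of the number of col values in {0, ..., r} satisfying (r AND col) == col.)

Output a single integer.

Answer: 554

Derivation:
r37=100101 pc3: +8 =8
r38=100110 pc3: +8 =16
r39=100111 pc4: +16 =32
r40=101000 pc2: +4 =36
r41=101001 pc3: +8 =44
r42=101010 pc3: +8 =52
r43=101011 pc4: +16 =68
r44=101100 pc3: +8 =76
r45=101101 pc4: +16 =92
r46=101110 pc4: +16 =108
r47=101111 pc5: +32 =140
r48=110000 pc2: +4 =144
r49=110001 pc3: +8 =152
r50=110010 pc3: +8 =160
r51=110011 pc4: +16 =176
r52=110100 pc3: +8 =184
r53=110101 pc4: +16 =200
r54=110110 pc4: +16 =216
r55=110111 pc5: +32 =248
r56=111000 pc3: +8 =256
r57=111001 pc4: +16 =272
r58=111010 pc4: +16 =288
r59=111011 pc5: +32 =320
r60=111100 pc4: +16 =336
r61=111101 pc5: +32 =368
r62=111110 pc5: +32 =400
r63=111111 pc6: +64 =464
r64=1000000 pc1: +2 =466
r65=1000001 pc2: +4 =470
r66=1000010 pc2: +4 =474
r67=1000011 pc3: +8 =482
r68=1000100 pc2: +4 =486
r69=1000101 pc3: +8 =494
r70=1000110 pc3: +8 =502
r71=1000111 pc4: +16 =518
r72=1001000 pc2: +4 =522
r73=1001001 pc3: +8 =530
r74=1001010 pc3: +8 =538
r75=1001011 pc4: +16 =554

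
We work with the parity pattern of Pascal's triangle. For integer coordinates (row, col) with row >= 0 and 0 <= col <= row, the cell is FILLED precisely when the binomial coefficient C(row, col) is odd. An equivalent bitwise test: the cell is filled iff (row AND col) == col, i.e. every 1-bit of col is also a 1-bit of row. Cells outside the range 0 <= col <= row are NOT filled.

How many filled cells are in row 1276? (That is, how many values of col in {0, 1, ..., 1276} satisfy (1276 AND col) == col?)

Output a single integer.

Answer: 128

Derivation:
1276 in binary = 10011111100
popcount(1276) = number of 1-bits in 10011111100 = 7
A col c satisfies (1276 AND c) == c iff every set bit of c is also set in 1276; each of the 7 set bits of 1276 can independently be on or off in c.
count = 2^7 = 128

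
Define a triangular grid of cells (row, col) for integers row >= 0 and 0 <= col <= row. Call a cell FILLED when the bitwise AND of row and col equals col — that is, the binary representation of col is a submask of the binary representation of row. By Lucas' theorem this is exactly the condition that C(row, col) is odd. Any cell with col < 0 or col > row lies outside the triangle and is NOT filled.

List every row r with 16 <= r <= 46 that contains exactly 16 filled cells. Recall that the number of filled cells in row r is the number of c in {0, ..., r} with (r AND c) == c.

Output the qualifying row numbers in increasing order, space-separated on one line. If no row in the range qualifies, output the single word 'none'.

Answer: 23 27 29 30 39 43 45 46

Derivation:
Row r has 2^popcount(r) filled cells, so we need popcount(r) = log2(16) = 4.
Scan r = 16..46 and keep those with exactly 4 one-bits:
r=16=10000 popcount=1 -> skip
r=17=10001 popcount=2 -> skip
r=18=10010 popcount=2 -> skip
r=19=10011 popcount=3 -> skip
r=20=10100 popcount=2 -> skip
r=21=10101 popcount=3 -> skip
r=22=10110 popcount=3 -> skip
r=23=10111 popcount=4 -> KEEP
r=24=11000 popcount=2 -> skip
r=25=11001 popcount=3 -> skip
r=26=11010 popcount=3 -> skip
r=27=11011 popcount=4 -> KEEP
r=28=11100 popcount=3 -> skip
r=29=11101 popcount=4 -> KEEP
r=30=11110 popcount=4 -> KEEP
r=31=11111 popcount=5 -> skip
r=32=100000 popcount=1 -> skip
r=33=100001 popcount=2 -> skip
r=34=100010 popcount=2 -> skip
r=35=100011 popcount=3 -> skip
r=36=100100 popcount=2 -> skip
r=37=100101 popcount=3 -> skip
r=38=100110 popcount=3 -> skip
r=39=100111 popcount=4 -> KEEP
r=40=101000 popcount=2 -> skip
r=41=101001 popcount=3 -> skip
r=42=101010 popcount=3 -> skip
r=43=101011 popcount=4 -> KEEP
r=44=101100 popcount=3 -> skip
r=45=101101 popcount=4 -> KEEP
r=46=101110 popcount=4 -> KEEP
Kept rows: 23 27 29 30 39 43 45 46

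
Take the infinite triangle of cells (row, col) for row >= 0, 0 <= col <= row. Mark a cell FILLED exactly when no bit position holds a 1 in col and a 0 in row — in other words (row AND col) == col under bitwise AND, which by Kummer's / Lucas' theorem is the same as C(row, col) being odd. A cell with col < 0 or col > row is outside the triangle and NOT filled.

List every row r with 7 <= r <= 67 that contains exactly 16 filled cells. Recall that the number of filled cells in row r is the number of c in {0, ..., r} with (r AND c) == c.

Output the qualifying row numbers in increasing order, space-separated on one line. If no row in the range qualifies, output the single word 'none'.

Row r has 2^popcount(r) filled cells, so we need popcount(r) = log2(16) = 4.
Scan r = 7..67 and keep those with exactly 4 one-bits:
r=7=111 popcount=3 -> skip
r=8=1000 popcount=1 -> skip
r=9=1001 popcount=2 -> skip
r=10=1010 popcount=2 -> skip
r=11=1011 popcount=3 -> skip
r=12=1100 popcount=2 -> skip
r=13=1101 popcount=3 -> skip
r=14=1110 popcount=3 -> skip
r=15=1111 popcount=4 -> KEEP
r=16=10000 popcount=1 -> skip
r=17=10001 popcount=2 -> skip
r=18=10010 popcount=2 -> skip
r=19=10011 popcount=3 -> skip
r=20=10100 popcount=2 -> skip
r=21=10101 popcount=3 -> skip
r=22=10110 popcount=3 -> skip
r=23=10111 popcount=4 -> KEEP
r=24=11000 popcount=2 -> skip
r=25=11001 popcount=3 -> skip
r=26=11010 popcount=3 -> skip
r=27=11011 popcount=4 -> KEEP
r=28=11100 popcount=3 -> skip
r=29=11101 popcount=4 -> KEEP
r=30=11110 popcount=4 -> KEEP
r=31=11111 popcount=5 -> skip
r=32=100000 popcount=1 -> skip
r=33=100001 popcount=2 -> skip
r=34=100010 popcount=2 -> skip
r=35=100011 popcount=3 -> skip
r=36=100100 popcount=2 -> skip
r=37=100101 popcount=3 -> skip
r=38=100110 popcount=3 -> skip
r=39=100111 popcount=4 -> KEEP
r=40=101000 popcount=2 -> skip
r=41=101001 popcount=3 -> skip
r=42=101010 popcount=3 -> skip
r=43=101011 popcount=4 -> KEEP
r=44=101100 popcount=3 -> skip
r=45=101101 popcount=4 -> KEEP
r=46=101110 popcount=4 -> KEEP
r=47=101111 popcount=5 -> skip
r=48=110000 popcount=2 -> skip
r=49=110001 popcount=3 -> skip
r=50=110010 popcount=3 -> skip
r=51=110011 popcount=4 -> KEEP
r=52=110100 popcount=3 -> skip
r=53=110101 popcount=4 -> KEEP
r=54=110110 popcount=4 -> KEEP
r=55=110111 popcount=5 -> skip
r=56=111000 popcount=3 -> skip
r=57=111001 popcount=4 -> KEEP
r=58=111010 popcount=4 -> KEEP
r=59=111011 popcount=5 -> skip
r=60=111100 popcount=4 -> KEEP
r=61=111101 popcount=5 -> skip
r=62=111110 popcount=5 -> skip
r=63=111111 popcount=6 -> skip
r=64=1000000 popcount=1 -> skip
r=65=1000001 popcount=2 -> skip
r=66=1000010 popcount=2 -> skip
r=67=1000011 popcount=3 -> skip
Kept rows: 15 23 27 29 30 39 43 45 46 51 53 54 57 58 60

Answer: 15 23 27 29 30 39 43 45 46 51 53 54 57 58 60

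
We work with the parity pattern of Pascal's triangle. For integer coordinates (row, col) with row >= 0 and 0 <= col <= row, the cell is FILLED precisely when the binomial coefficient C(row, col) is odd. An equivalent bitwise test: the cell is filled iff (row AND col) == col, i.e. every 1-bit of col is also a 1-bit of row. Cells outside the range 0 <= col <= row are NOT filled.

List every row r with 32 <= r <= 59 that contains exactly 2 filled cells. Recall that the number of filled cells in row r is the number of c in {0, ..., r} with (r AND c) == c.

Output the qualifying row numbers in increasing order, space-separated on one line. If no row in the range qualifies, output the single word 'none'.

Answer: 32

Derivation:
Row r has 2^popcount(r) filled cells, so we need popcount(r) = log2(2) = 1.
Scan r = 32..59 and keep those with exactly 1 one-bits:
r=32=100000 popcount=1 -> KEEP
r=33=100001 popcount=2 -> skip
r=34=100010 popcount=2 -> skip
r=35=100011 popcount=3 -> skip
r=36=100100 popcount=2 -> skip
r=37=100101 popcount=3 -> skip
r=38=100110 popcount=3 -> skip
r=39=100111 popcount=4 -> skip
r=40=101000 popcount=2 -> skip
r=41=101001 popcount=3 -> skip
r=42=101010 popcount=3 -> skip
r=43=101011 popcount=4 -> skip
r=44=101100 popcount=3 -> skip
r=45=101101 popcount=4 -> skip
r=46=101110 popcount=4 -> skip
r=47=101111 popcount=5 -> skip
r=48=110000 popcount=2 -> skip
r=49=110001 popcount=3 -> skip
r=50=110010 popcount=3 -> skip
r=51=110011 popcount=4 -> skip
r=52=110100 popcount=3 -> skip
r=53=110101 popcount=4 -> skip
r=54=110110 popcount=4 -> skip
r=55=110111 popcount=5 -> skip
r=56=111000 popcount=3 -> skip
r=57=111001 popcount=4 -> skip
r=58=111010 popcount=4 -> skip
r=59=111011 popcount=5 -> skip
Kept rows: 32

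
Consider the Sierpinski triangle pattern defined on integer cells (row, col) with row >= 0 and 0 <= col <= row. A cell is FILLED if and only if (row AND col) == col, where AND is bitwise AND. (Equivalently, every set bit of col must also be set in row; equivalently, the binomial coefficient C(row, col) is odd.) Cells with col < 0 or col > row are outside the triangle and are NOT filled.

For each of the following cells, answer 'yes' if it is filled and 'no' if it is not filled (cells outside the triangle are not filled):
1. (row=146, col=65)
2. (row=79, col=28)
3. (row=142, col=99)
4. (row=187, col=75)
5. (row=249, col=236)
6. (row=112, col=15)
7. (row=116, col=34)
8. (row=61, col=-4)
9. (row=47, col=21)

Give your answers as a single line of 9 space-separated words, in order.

Answer: no no no no no no no no no

Derivation:
(146,65): row=0b10010010, col=0b1000001, row AND col = 0b0 = 0; 0 != 65 -> empty
(79,28): row=0b1001111, col=0b11100, row AND col = 0b1100 = 12; 12 != 28 -> empty
(142,99): row=0b10001110, col=0b1100011, row AND col = 0b10 = 2; 2 != 99 -> empty
(187,75): row=0b10111011, col=0b1001011, row AND col = 0b1011 = 11; 11 != 75 -> empty
(249,236): row=0b11111001, col=0b11101100, row AND col = 0b11101000 = 232; 232 != 236 -> empty
(112,15): row=0b1110000, col=0b1111, row AND col = 0b0 = 0; 0 != 15 -> empty
(116,34): row=0b1110100, col=0b100010, row AND col = 0b100000 = 32; 32 != 34 -> empty
(61,-4): col outside [0, 61] -> not filled
(47,21): row=0b101111, col=0b10101, row AND col = 0b101 = 5; 5 != 21 -> empty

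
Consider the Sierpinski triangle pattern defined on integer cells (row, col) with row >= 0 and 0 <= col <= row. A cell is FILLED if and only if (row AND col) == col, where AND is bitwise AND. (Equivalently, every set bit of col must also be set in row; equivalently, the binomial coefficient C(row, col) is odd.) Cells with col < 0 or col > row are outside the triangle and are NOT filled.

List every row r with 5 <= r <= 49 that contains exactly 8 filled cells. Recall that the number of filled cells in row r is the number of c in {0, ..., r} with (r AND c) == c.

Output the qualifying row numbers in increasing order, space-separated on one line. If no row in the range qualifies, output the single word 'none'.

Row r has 2^popcount(r) filled cells, so we need popcount(r) = log2(8) = 3.
Scan r = 5..49 and keep those with exactly 3 one-bits:
r=5=101 popcount=2 -> skip
r=6=110 popcount=2 -> skip
r=7=111 popcount=3 -> KEEP
r=8=1000 popcount=1 -> skip
r=9=1001 popcount=2 -> skip
r=10=1010 popcount=2 -> skip
r=11=1011 popcount=3 -> KEEP
r=12=1100 popcount=2 -> skip
r=13=1101 popcount=3 -> KEEP
r=14=1110 popcount=3 -> KEEP
r=15=1111 popcount=4 -> skip
r=16=10000 popcount=1 -> skip
r=17=10001 popcount=2 -> skip
r=18=10010 popcount=2 -> skip
r=19=10011 popcount=3 -> KEEP
r=20=10100 popcount=2 -> skip
r=21=10101 popcount=3 -> KEEP
r=22=10110 popcount=3 -> KEEP
r=23=10111 popcount=4 -> skip
r=24=11000 popcount=2 -> skip
r=25=11001 popcount=3 -> KEEP
r=26=11010 popcount=3 -> KEEP
r=27=11011 popcount=4 -> skip
r=28=11100 popcount=3 -> KEEP
r=29=11101 popcount=4 -> skip
r=30=11110 popcount=4 -> skip
r=31=11111 popcount=5 -> skip
r=32=100000 popcount=1 -> skip
r=33=100001 popcount=2 -> skip
r=34=100010 popcount=2 -> skip
r=35=100011 popcount=3 -> KEEP
r=36=100100 popcount=2 -> skip
r=37=100101 popcount=3 -> KEEP
r=38=100110 popcount=3 -> KEEP
r=39=100111 popcount=4 -> skip
r=40=101000 popcount=2 -> skip
r=41=101001 popcount=3 -> KEEP
r=42=101010 popcount=3 -> KEEP
r=43=101011 popcount=4 -> skip
r=44=101100 popcount=3 -> KEEP
r=45=101101 popcount=4 -> skip
r=46=101110 popcount=4 -> skip
r=47=101111 popcount=5 -> skip
r=48=110000 popcount=2 -> skip
r=49=110001 popcount=3 -> KEEP
Kept rows: 7 11 13 14 19 21 22 25 26 28 35 37 38 41 42 44 49

Answer: 7 11 13 14 19 21 22 25 26 28 35 37 38 41 42 44 49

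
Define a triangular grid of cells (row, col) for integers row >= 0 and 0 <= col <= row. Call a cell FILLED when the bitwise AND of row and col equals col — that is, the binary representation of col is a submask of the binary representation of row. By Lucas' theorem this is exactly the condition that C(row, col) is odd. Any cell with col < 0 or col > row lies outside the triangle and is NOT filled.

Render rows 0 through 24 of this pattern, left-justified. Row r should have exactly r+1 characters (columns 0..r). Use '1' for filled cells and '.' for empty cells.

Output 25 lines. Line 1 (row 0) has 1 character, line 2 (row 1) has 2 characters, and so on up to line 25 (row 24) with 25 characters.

Answer: 1
11
1.1
1111
1...1
11..11
1.1.1.1
11111111
1.......1
11......11
1.1.....1.1
1111....1111
1...1...1...1
11..11..11..11
1.1.1.1.1.1.1.1
1111111111111111
1...............1
11..............11
1.1.............1.1
1111............1111
1...1...........1...1
11..11..........11..11
1.1.1.1.........1.1.1.1
11111111........11111111
1.......1.......1.......1

Derivation:
r0=0: 1
r1=1: 11
r2=10: 1.1
r3=11: 1111
r4=100: 1...1
r5=101: 11..11
r6=110: 1.1.1.1
r7=111: 11111111
r8=1000: 1.......1
r9=1001: 11......11
r10=1010: 1.1.....1.1
r11=1011: 1111....1111
r12=1100: 1...1...1...1
r13=1101: 11..11..11..11
r14=1110: 1.1.1.1.1.1.1.1
r15=1111: 1111111111111111
r16=10000: 1...............1
r17=10001: 11..............11
r18=10010: 1.1.............1.1
r19=10011: 1111............1111
r20=10100: 1...1...........1...1
r21=10101: 11..11..........11..11
r22=10110: 1.1.1.1.........1.1.1.1
r23=10111: 11111111........11111111
r24=11000: 1.......1.......1.......1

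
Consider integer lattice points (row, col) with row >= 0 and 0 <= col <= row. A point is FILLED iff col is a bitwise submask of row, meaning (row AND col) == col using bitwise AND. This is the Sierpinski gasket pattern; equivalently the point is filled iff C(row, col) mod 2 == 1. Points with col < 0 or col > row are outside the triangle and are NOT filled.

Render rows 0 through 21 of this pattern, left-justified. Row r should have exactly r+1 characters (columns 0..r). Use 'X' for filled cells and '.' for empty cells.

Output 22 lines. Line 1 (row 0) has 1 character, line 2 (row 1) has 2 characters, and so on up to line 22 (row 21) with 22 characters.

Answer: X
XX
X.X
XXXX
X...X
XX..XX
X.X.X.X
XXXXXXXX
X.......X
XX......XX
X.X.....X.X
XXXX....XXXX
X...X...X...X
XX..XX..XX..XX
X.X.X.X.X.X.X.X
XXXXXXXXXXXXXXXX
X...............X
XX..............XX
X.X.............X.X
XXXX............XXXX
X...X...........X...X
XX..XX..........XX..XX

Derivation:
r0=0: X
r1=1: XX
r2=10: X.X
r3=11: XXXX
r4=100: X...X
r5=101: XX..XX
r6=110: X.X.X.X
r7=111: XXXXXXXX
r8=1000: X.......X
r9=1001: XX......XX
r10=1010: X.X.....X.X
r11=1011: XXXX....XXXX
r12=1100: X...X...X...X
r13=1101: XX..XX..XX..XX
r14=1110: X.X.X.X.X.X.X.X
r15=1111: XXXXXXXXXXXXXXXX
r16=10000: X...............X
r17=10001: XX..............XX
r18=10010: X.X.............X.X
r19=10011: XXXX............XXXX
r20=10100: X...X...........X...X
r21=10101: XX..XX..........XX..XX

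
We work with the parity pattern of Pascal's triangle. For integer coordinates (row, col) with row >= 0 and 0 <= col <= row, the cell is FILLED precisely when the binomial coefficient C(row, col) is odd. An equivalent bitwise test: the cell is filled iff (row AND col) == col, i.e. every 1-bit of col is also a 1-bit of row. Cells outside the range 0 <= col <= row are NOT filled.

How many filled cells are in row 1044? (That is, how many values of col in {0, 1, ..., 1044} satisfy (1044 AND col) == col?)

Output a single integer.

Answer: 8

Derivation:
1044 in binary = 10000010100
popcount(1044) = number of 1-bits in 10000010100 = 3
A col c satisfies (1044 AND c) == c iff every set bit of c is also set in 1044; each of the 3 set bits of 1044 can independently be on or off in c.
count = 2^3 = 8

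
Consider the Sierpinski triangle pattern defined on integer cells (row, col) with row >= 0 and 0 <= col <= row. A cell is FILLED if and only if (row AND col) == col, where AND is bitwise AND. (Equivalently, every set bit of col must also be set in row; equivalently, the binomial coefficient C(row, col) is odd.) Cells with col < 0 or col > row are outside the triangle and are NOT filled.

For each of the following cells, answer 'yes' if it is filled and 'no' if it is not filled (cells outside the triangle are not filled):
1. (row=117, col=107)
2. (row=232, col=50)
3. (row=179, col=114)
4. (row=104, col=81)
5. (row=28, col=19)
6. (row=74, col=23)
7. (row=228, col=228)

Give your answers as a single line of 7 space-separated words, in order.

Answer: no no no no no no yes

Derivation:
(117,107): row=0b1110101, col=0b1101011, row AND col = 0b1100001 = 97; 97 != 107 -> empty
(232,50): row=0b11101000, col=0b110010, row AND col = 0b100000 = 32; 32 != 50 -> empty
(179,114): row=0b10110011, col=0b1110010, row AND col = 0b110010 = 50; 50 != 114 -> empty
(104,81): row=0b1101000, col=0b1010001, row AND col = 0b1000000 = 64; 64 != 81 -> empty
(28,19): row=0b11100, col=0b10011, row AND col = 0b10000 = 16; 16 != 19 -> empty
(74,23): row=0b1001010, col=0b10111, row AND col = 0b10 = 2; 2 != 23 -> empty
(228,228): row=0b11100100, col=0b11100100, row AND col = 0b11100100 = 228; 228 == 228 -> filled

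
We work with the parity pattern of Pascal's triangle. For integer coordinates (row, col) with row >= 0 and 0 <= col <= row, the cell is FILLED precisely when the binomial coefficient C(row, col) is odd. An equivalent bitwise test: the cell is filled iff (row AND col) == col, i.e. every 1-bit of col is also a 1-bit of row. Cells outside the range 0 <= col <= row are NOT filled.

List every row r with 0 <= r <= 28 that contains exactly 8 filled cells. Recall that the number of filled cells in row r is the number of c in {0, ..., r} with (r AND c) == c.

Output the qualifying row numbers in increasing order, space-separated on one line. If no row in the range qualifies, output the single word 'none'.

Answer: 7 11 13 14 19 21 22 25 26 28

Derivation:
Row r has 2^popcount(r) filled cells, so we need popcount(r) = log2(8) = 3.
Scan r = 0..28 and keep those with exactly 3 one-bits:
r=0=0 popcount=0 -> skip
r=1=1 popcount=1 -> skip
r=2=10 popcount=1 -> skip
r=3=11 popcount=2 -> skip
r=4=100 popcount=1 -> skip
r=5=101 popcount=2 -> skip
r=6=110 popcount=2 -> skip
r=7=111 popcount=3 -> KEEP
r=8=1000 popcount=1 -> skip
r=9=1001 popcount=2 -> skip
r=10=1010 popcount=2 -> skip
r=11=1011 popcount=3 -> KEEP
r=12=1100 popcount=2 -> skip
r=13=1101 popcount=3 -> KEEP
r=14=1110 popcount=3 -> KEEP
r=15=1111 popcount=4 -> skip
r=16=10000 popcount=1 -> skip
r=17=10001 popcount=2 -> skip
r=18=10010 popcount=2 -> skip
r=19=10011 popcount=3 -> KEEP
r=20=10100 popcount=2 -> skip
r=21=10101 popcount=3 -> KEEP
r=22=10110 popcount=3 -> KEEP
r=23=10111 popcount=4 -> skip
r=24=11000 popcount=2 -> skip
r=25=11001 popcount=3 -> KEEP
r=26=11010 popcount=3 -> KEEP
r=27=11011 popcount=4 -> skip
r=28=11100 popcount=3 -> KEEP
Kept rows: 7 11 13 14 19 21 22 25 26 28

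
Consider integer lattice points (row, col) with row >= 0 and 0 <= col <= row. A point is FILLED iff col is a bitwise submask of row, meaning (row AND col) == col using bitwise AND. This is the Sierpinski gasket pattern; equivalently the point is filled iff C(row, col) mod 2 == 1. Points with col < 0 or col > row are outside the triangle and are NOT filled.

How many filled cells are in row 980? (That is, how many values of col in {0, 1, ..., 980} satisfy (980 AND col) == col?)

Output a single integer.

980 in binary = 1111010100
popcount(980) = number of 1-bits in 1111010100 = 6
A col c satisfies (980 AND c) == c iff every set bit of c is also set in 980; each of the 6 set bits of 980 can independently be on or off in c.
count = 2^6 = 64

Answer: 64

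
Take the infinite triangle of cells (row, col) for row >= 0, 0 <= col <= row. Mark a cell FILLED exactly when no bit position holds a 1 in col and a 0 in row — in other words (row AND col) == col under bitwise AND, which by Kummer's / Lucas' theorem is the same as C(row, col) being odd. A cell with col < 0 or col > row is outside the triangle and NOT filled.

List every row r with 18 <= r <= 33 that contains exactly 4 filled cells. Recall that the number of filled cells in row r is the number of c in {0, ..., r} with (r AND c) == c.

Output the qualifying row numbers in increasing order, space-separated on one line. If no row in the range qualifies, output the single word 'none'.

Answer: 18 20 24 33

Derivation:
Row r has 2^popcount(r) filled cells, so we need popcount(r) = log2(4) = 2.
Scan r = 18..33 and keep those with exactly 2 one-bits:
r=18=10010 popcount=2 -> KEEP
r=19=10011 popcount=3 -> skip
r=20=10100 popcount=2 -> KEEP
r=21=10101 popcount=3 -> skip
r=22=10110 popcount=3 -> skip
r=23=10111 popcount=4 -> skip
r=24=11000 popcount=2 -> KEEP
r=25=11001 popcount=3 -> skip
r=26=11010 popcount=3 -> skip
r=27=11011 popcount=4 -> skip
r=28=11100 popcount=3 -> skip
r=29=11101 popcount=4 -> skip
r=30=11110 popcount=4 -> skip
r=31=11111 popcount=5 -> skip
r=32=100000 popcount=1 -> skip
r=33=100001 popcount=2 -> KEEP
Kept rows: 18 20 24 33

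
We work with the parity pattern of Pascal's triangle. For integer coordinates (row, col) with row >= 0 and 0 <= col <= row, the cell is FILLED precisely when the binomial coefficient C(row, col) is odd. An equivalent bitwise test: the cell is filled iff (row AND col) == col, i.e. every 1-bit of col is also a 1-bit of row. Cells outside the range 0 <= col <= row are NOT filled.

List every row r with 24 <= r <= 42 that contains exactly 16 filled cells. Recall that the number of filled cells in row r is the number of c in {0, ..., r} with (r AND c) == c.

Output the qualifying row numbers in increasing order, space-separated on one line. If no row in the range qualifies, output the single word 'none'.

Row r has 2^popcount(r) filled cells, so we need popcount(r) = log2(16) = 4.
Scan r = 24..42 and keep those with exactly 4 one-bits:
r=24=11000 popcount=2 -> skip
r=25=11001 popcount=3 -> skip
r=26=11010 popcount=3 -> skip
r=27=11011 popcount=4 -> KEEP
r=28=11100 popcount=3 -> skip
r=29=11101 popcount=4 -> KEEP
r=30=11110 popcount=4 -> KEEP
r=31=11111 popcount=5 -> skip
r=32=100000 popcount=1 -> skip
r=33=100001 popcount=2 -> skip
r=34=100010 popcount=2 -> skip
r=35=100011 popcount=3 -> skip
r=36=100100 popcount=2 -> skip
r=37=100101 popcount=3 -> skip
r=38=100110 popcount=3 -> skip
r=39=100111 popcount=4 -> KEEP
r=40=101000 popcount=2 -> skip
r=41=101001 popcount=3 -> skip
r=42=101010 popcount=3 -> skip
Kept rows: 27 29 30 39

Answer: 27 29 30 39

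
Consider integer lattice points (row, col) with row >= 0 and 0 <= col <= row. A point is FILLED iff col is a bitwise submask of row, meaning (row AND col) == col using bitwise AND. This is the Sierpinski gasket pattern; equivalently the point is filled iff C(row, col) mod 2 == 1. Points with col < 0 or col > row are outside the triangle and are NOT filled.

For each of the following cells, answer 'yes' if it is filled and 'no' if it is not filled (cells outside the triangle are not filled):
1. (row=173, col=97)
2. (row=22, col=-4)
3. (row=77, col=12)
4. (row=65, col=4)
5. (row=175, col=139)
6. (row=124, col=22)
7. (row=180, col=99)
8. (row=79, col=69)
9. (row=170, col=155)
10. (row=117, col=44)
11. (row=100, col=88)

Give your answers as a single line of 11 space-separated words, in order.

(173,97): row=0b10101101, col=0b1100001, row AND col = 0b100001 = 33; 33 != 97 -> empty
(22,-4): col outside [0, 22] -> not filled
(77,12): row=0b1001101, col=0b1100, row AND col = 0b1100 = 12; 12 == 12 -> filled
(65,4): row=0b1000001, col=0b100, row AND col = 0b0 = 0; 0 != 4 -> empty
(175,139): row=0b10101111, col=0b10001011, row AND col = 0b10001011 = 139; 139 == 139 -> filled
(124,22): row=0b1111100, col=0b10110, row AND col = 0b10100 = 20; 20 != 22 -> empty
(180,99): row=0b10110100, col=0b1100011, row AND col = 0b100000 = 32; 32 != 99 -> empty
(79,69): row=0b1001111, col=0b1000101, row AND col = 0b1000101 = 69; 69 == 69 -> filled
(170,155): row=0b10101010, col=0b10011011, row AND col = 0b10001010 = 138; 138 != 155 -> empty
(117,44): row=0b1110101, col=0b101100, row AND col = 0b100100 = 36; 36 != 44 -> empty
(100,88): row=0b1100100, col=0b1011000, row AND col = 0b1000000 = 64; 64 != 88 -> empty

Answer: no no yes no yes no no yes no no no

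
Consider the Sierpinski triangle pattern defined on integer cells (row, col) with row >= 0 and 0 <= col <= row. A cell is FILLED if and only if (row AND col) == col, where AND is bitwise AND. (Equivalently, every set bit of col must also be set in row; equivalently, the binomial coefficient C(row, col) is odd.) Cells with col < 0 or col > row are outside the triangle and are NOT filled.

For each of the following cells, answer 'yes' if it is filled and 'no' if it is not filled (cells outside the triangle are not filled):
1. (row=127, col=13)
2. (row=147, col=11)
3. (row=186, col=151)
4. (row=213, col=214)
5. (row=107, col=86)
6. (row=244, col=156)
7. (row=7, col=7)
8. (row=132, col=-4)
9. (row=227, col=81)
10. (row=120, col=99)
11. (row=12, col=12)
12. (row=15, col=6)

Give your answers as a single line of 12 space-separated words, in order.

(127,13): row=0b1111111, col=0b1101, row AND col = 0b1101 = 13; 13 == 13 -> filled
(147,11): row=0b10010011, col=0b1011, row AND col = 0b11 = 3; 3 != 11 -> empty
(186,151): row=0b10111010, col=0b10010111, row AND col = 0b10010010 = 146; 146 != 151 -> empty
(213,214): col outside [0, 213] -> not filled
(107,86): row=0b1101011, col=0b1010110, row AND col = 0b1000010 = 66; 66 != 86 -> empty
(244,156): row=0b11110100, col=0b10011100, row AND col = 0b10010100 = 148; 148 != 156 -> empty
(7,7): row=0b111, col=0b111, row AND col = 0b111 = 7; 7 == 7 -> filled
(132,-4): col outside [0, 132] -> not filled
(227,81): row=0b11100011, col=0b1010001, row AND col = 0b1000001 = 65; 65 != 81 -> empty
(120,99): row=0b1111000, col=0b1100011, row AND col = 0b1100000 = 96; 96 != 99 -> empty
(12,12): row=0b1100, col=0b1100, row AND col = 0b1100 = 12; 12 == 12 -> filled
(15,6): row=0b1111, col=0b110, row AND col = 0b110 = 6; 6 == 6 -> filled

Answer: yes no no no no no yes no no no yes yes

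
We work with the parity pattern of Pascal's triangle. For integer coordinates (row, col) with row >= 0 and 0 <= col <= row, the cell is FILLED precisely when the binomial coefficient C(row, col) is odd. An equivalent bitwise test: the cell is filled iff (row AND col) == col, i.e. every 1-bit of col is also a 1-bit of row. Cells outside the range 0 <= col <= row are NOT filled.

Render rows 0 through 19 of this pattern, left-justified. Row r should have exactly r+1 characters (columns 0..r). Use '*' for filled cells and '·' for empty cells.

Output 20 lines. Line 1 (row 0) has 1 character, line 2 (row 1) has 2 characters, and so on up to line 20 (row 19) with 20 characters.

Answer: *
**
*·*
****
*···*
**··**
*·*·*·*
********
*·······*
**······**
*·*·····*·*
****····****
*···*···*···*
**··**··**··**
*·*·*·*·*·*·*·*
****************
*···············*
**··············**
*·*·············*·*
****············****

Derivation:
r0=0: *
r1=1: **
r2=10: *·*
r3=11: ****
r4=100: *···*
r5=101: **··**
r6=110: *·*·*·*
r7=111: ********
r8=1000: *·······*
r9=1001: **······**
r10=1010: *·*·····*·*
r11=1011: ****····****
r12=1100: *···*···*···*
r13=1101: **··**··**··**
r14=1110: *·*·*·*·*·*·*·*
r15=1111: ****************
r16=10000: *···············*
r17=10001: **··············**
r18=10010: *·*·············*·*
r19=10011: ****············****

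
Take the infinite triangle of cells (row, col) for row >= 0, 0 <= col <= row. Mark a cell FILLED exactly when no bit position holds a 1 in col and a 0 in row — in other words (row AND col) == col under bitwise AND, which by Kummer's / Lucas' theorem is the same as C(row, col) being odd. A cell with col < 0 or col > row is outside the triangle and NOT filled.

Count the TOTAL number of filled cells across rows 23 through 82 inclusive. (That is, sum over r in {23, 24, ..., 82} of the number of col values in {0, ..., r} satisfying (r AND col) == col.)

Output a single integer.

r23=10111 pc4: +16 =16
r24=11000 pc2: +4 =20
r25=11001 pc3: +8 =28
r26=11010 pc3: +8 =36
r27=11011 pc4: +16 =52
r28=11100 pc3: +8 =60
r29=11101 pc4: +16 =76
r30=11110 pc4: +16 =92
r31=11111 pc5: +32 =124
r32=100000 pc1: +2 =126
r33=100001 pc2: +4 =130
r34=100010 pc2: +4 =134
r35=100011 pc3: +8 =142
r36=100100 pc2: +4 =146
r37=100101 pc3: +8 =154
r38=100110 pc3: +8 =162
r39=100111 pc4: +16 =178
r40=101000 pc2: +4 =182
r41=101001 pc3: +8 =190
r42=101010 pc3: +8 =198
r43=101011 pc4: +16 =214
r44=101100 pc3: +8 =222
r45=101101 pc4: +16 =238
r46=101110 pc4: +16 =254
r47=101111 pc5: +32 =286
r48=110000 pc2: +4 =290
r49=110001 pc3: +8 =298
r50=110010 pc3: +8 =306
r51=110011 pc4: +16 =322
r52=110100 pc3: +8 =330
r53=110101 pc4: +16 =346
r54=110110 pc4: +16 =362
r55=110111 pc5: +32 =394
r56=111000 pc3: +8 =402
r57=111001 pc4: +16 =418
r58=111010 pc4: +16 =434
r59=111011 pc5: +32 =466
r60=111100 pc4: +16 =482
r61=111101 pc5: +32 =514
r62=111110 pc5: +32 =546
r63=111111 pc6: +64 =610
r64=1000000 pc1: +2 =612
r65=1000001 pc2: +4 =616
r66=1000010 pc2: +4 =620
r67=1000011 pc3: +8 =628
r68=1000100 pc2: +4 =632
r69=1000101 pc3: +8 =640
r70=1000110 pc3: +8 =648
r71=1000111 pc4: +16 =664
r72=1001000 pc2: +4 =668
r73=1001001 pc3: +8 =676
r74=1001010 pc3: +8 =684
r75=1001011 pc4: +16 =700
r76=1001100 pc3: +8 =708
r77=1001101 pc4: +16 =724
r78=1001110 pc4: +16 =740
r79=1001111 pc5: +32 =772
r80=1010000 pc2: +4 =776
r81=1010001 pc3: +8 =784
r82=1010010 pc3: +8 =792

Answer: 792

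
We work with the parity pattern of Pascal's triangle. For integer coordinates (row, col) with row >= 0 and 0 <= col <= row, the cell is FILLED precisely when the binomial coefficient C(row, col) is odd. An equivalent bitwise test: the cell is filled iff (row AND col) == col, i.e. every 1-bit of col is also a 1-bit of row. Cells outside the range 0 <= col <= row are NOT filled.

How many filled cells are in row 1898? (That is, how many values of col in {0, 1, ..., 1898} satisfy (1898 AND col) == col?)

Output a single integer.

1898 in binary = 11101101010
popcount(1898) = number of 1-bits in 11101101010 = 7
A col c satisfies (1898 AND c) == c iff every set bit of c is also set in 1898; each of the 7 set bits of 1898 can independently be on or off in c.
count = 2^7 = 128

Answer: 128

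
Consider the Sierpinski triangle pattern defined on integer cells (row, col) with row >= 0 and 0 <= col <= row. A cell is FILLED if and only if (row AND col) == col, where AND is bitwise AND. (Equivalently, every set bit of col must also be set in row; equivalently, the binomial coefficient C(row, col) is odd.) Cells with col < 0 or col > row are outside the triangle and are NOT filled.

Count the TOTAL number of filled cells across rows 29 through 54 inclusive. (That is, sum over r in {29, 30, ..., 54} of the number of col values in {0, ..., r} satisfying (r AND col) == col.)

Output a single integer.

Answer: 302

Derivation:
r29=11101 pc4: +16 =16
r30=11110 pc4: +16 =32
r31=11111 pc5: +32 =64
r32=100000 pc1: +2 =66
r33=100001 pc2: +4 =70
r34=100010 pc2: +4 =74
r35=100011 pc3: +8 =82
r36=100100 pc2: +4 =86
r37=100101 pc3: +8 =94
r38=100110 pc3: +8 =102
r39=100111 pc4: +16 =118
r40=101000 pc2: +4 =122
r41=101001 pc3: +8 =130
r42=101010 pc3: +8 =138
r43=101011 pc4: +16 =154
r44=101100 pc3: +8 =162
r45=101101 pc4: +16 =178
r46=101110 pc4: +16 =194
r47=101111 pc5: +32 =226
r48=110000 pc2: +4 =230
r49=110001 pc3: +8 =238
r50=110010 pc3: +8 =246
r51=110011 pc4: +16 =262
r52=110100 pc3: +8 =270
r53=110101 pc4: +16 =286
r54=110110 pc4: +16 =302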